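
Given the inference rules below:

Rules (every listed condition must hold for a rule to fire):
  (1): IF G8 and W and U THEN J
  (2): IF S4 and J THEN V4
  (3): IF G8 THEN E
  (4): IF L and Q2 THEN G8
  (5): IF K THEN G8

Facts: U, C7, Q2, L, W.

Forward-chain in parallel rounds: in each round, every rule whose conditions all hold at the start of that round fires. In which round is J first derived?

Round 1 fires (4), giving G8.
Round 2 fires (1), (3), giving J, E.
J first appears in round 2.

2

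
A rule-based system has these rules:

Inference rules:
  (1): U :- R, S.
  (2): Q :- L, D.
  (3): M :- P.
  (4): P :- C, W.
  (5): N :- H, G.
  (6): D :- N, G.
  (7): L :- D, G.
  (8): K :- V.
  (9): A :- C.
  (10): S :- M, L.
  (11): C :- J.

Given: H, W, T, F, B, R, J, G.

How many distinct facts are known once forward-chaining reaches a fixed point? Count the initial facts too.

Round 1: (5) [N :- H, G.]; (11) [C :- J.]. New: N, C.
Round 2: (4) [P :- C, W.]; (6) [D :- N, G.]; (9) [A :- C.]. New: P, D, A.
Round 3: (3) [M :- P.]; (7) [L :- D, G.]. New: M, L.
Round 4: (2) [Q :- L, D.]; (10) [S :- M, L.]. New: Q, S.
Round 5: (1) [U :- R, S.]. New: U.
Closure: {A, B, C, D, F, G, H, J, L, M, N, P, Q, R, S, T, U, W} — 18 facts.

18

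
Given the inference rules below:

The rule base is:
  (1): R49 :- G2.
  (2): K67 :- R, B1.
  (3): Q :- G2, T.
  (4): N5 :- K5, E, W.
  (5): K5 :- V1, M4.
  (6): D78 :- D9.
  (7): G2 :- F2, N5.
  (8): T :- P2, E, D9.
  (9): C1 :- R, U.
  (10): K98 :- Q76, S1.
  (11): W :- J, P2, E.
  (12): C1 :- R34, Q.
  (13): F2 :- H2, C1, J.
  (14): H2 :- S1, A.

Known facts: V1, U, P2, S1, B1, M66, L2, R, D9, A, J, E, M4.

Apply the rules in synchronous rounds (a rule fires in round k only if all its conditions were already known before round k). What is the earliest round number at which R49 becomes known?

4

Round 1 fires (2), (5), (6), (8), (9), (11), (14), giving K67, K5, D78, T, C1, W, H2.
Round 2 fires (4), (13), giving N5, F2.
Round 3 fires (7), giving G2.
Round 4 fires (1), (3), giving R49, Q.
R49 first appears in round 4.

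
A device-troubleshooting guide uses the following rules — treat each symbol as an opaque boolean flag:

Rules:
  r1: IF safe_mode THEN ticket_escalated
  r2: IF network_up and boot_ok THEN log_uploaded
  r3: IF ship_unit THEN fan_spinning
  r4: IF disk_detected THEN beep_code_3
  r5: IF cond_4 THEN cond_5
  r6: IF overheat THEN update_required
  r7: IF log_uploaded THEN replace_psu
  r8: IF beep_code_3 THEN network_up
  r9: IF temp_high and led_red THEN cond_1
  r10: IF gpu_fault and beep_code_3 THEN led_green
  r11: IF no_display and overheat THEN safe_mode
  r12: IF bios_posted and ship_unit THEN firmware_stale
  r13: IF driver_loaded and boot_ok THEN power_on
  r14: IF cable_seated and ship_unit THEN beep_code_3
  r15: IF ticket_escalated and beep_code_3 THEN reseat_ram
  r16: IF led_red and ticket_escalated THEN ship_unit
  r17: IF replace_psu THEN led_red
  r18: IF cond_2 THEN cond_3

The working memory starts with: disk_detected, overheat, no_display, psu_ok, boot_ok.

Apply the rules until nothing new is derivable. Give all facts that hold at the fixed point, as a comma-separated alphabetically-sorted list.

beep_code_3, boot_ok, disk_detected, fan_spinning, led_red, log_uploaded, network_up, no_display, overheat, psu_ok, replace_psu, reseat_ram, safe_mode, ship_unit, ticket_escalated, update_required

Round 1 fires r4, r6, r11, giving beep_code_3, update_required, safe_mode.
Round 2 fires r1, r8, giving ticket_escalated, network_up.
Round 3 fires r2, r15, giving log_uploaded, reseat_ram.
Round 4 fires r7, giving replace_psu.
Round 5 fires r17, giving led_red.
Round 6 fires r16, giving ship_unit.
Round 7 fires r3, giving fan_spinning.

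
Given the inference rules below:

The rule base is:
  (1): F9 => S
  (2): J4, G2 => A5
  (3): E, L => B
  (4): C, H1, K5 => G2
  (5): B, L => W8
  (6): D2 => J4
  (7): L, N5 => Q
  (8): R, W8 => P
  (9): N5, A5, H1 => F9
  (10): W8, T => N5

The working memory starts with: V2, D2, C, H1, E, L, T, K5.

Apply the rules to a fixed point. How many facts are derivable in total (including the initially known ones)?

17

Round 1: (3) [E, L => B]; (4) [C, H1, K5 => G2]; (6) [D2 => J4]. New: B, G2, J4.
Round 2: (2) [J4, G2 => A5]; (5) [B, L => W8]. New: A5, W8.
Round 3: (10) [W8, T => N5]. New: N5.
Round 4: (7) [L, N5 => Q]; (9) [N5, A5, H1 => F9]. New: Q, F9.
Round 5: (1) [F9 => S]. New: S.
Closure: {A5, B, C, D2, E, F9, G2, H1, J4, K5, L, N5, Q, S, T, V2, W8} — 17 facts.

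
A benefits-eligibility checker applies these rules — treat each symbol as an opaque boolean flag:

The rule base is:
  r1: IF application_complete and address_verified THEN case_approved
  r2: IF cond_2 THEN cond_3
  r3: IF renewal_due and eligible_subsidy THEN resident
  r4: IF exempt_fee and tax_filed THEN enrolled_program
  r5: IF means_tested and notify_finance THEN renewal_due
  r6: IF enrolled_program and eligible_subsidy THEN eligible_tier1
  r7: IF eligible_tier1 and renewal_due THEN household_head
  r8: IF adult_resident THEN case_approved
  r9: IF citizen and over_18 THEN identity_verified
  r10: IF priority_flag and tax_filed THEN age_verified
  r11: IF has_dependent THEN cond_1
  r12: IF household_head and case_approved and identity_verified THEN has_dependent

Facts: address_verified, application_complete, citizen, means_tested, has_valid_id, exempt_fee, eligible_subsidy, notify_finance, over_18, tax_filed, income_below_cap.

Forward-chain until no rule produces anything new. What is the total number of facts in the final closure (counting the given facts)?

Round 1: r1 [IF application_complete and address_verified THEN case_approved]; r4 [IF exempt_fee and tax_filed THEN enrolled_program]; r5 [IF means_tested and notify_finance THEN renewal_due]; r9 [IF citizen and over_18 THEN identity_verified]. New: case_approved, enrolled_program, renewal_due, identity_verified.
Round 2: r3 [IF renewal_due and eligible_subsidy THEN resident]; r6 [IF enrolled_program and eligible_subsidy THEN eligible_tier1]. New: resident, eligible_tier1.
Round 3: r7 [IF eligible_tier1 and renewal_due THEN household_head]. New: household_head.
Round 4: r12 [IF household_head and case_approved and identity_verified THEN has_dependent]. New: has_dependent.
Round 5: r11 [IF has_dependent THEN cond_1]. New: cond_1.
Closure: {address_verified, application_complete, case_approved, citizen, cond_1, eligible_subsidy, eligible_tier1, enrolled_program, exempt_fee, has_dependent, has_valid_id, household_head, identity_verified, income_below_cap, means_tested, notify_finance, over_18, renewal_due, resident, tax_filed} — 20 facts.

20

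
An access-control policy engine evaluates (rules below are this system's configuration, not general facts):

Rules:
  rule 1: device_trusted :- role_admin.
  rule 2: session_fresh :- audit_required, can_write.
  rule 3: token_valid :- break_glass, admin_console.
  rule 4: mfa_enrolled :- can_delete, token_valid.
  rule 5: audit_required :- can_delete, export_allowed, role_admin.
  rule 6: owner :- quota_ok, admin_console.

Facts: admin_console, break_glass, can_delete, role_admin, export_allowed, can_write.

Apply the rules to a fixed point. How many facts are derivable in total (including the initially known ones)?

Round 1: rule 1 [device_trusted :- role_admin.]; rule 3 [token_valid :- break_glass, admin_console.]; rule 5 [audit_required :- can_delete, export_allowed, role_admin.]. New: device_trusted, token_valid, audit_required.
Round 2: rule 2 [session_fresh :- audit_required, can_write.]; rule 4 [mfa_enrolled :- can_delete, token_valid.]. New: session_fresh, mfa_enrolled.
Closure: {admin_console, audit_required, break_glass, can_delete, can_write, device_trusted, export_allowed, mfa_enrolled, role_admin, session_fresh, token_valid} — 11 facts.

11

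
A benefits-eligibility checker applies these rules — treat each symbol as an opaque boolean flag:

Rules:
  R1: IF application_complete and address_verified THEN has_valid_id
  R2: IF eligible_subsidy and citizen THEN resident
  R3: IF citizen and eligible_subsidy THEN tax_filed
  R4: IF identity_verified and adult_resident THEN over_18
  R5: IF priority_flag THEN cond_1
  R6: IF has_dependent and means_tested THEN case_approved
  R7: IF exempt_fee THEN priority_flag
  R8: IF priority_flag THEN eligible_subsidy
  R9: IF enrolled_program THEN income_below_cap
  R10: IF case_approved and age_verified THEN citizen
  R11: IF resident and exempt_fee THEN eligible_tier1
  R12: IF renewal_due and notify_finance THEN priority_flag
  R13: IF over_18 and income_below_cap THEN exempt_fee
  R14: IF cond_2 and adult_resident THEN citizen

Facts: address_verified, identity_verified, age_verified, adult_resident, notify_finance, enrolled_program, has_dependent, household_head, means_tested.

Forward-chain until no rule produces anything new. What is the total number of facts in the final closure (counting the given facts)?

20

Round 1: R4 [IF identity_verified and adult_resident THEN over_18]; R6 [IF has_dependent and means_tested THEN case_approved]; R9 [IF enrolled_program THEN income_below_cap]. Adds over_18, case_approved, income_below_cap.
Round 2: R10 [IF case_approved and age_verified THEN citizen]; R13 [IF over_18 and income_below_cap THEN exempt_fee]. Adds citizen, exempt_fee.
Round 3: R7 [IF exempt_fee THEN priority_flag]. Adds priority_flag.
Round 4: R5 [IF priority_flag THEN cond_1]; R8 [IF priority_flag THEN eligible_subsidy]. Adds cond_1, eligible_subsidy.
Round 5: R2 [IF eligible_subsidy and citizen THEN resident]; R3 [IF citizen and eligible_subsidy THEN tax_filed]. Adds resident, tax_filed.
Round 6: R11 [IF resident and exempt_fee THEN eligible_tier1]. Adds eligible_tier1.
Closure: {address_verified, adult_resident, age_verified, case_approved, citizen, cond_1, eligible_subsidy, eligible_tier1, enrolled_program, exempt_fee, has_dependent, household_head, identity_verified, income_below_cap, means_tested, notify_finance, over_18, priority_flag, resident, tax_filed} — 20 facts.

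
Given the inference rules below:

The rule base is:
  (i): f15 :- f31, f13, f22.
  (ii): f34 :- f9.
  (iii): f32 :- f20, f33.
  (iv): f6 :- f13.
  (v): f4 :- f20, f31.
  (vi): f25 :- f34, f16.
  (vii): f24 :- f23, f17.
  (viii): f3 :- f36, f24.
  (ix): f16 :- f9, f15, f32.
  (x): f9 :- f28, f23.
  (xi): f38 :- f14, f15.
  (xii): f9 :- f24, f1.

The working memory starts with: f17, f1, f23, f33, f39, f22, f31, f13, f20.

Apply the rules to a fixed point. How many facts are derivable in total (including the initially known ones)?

Round 1 — (i), (iii), (iv), (v), (vii), derive f15, f32, f6, f4, f24.
Round 2 — (xii), derive f9.
Round 3 — (ii), (ix), derive f34, f16.
Round 4 — (vi), derive f25.
Closure: {f1, f13, f15, f16, f17, f20, f22, f23, f24, f25, f31, f32, f33, f34, f39, f4, f6, f9} — 18 facts.

18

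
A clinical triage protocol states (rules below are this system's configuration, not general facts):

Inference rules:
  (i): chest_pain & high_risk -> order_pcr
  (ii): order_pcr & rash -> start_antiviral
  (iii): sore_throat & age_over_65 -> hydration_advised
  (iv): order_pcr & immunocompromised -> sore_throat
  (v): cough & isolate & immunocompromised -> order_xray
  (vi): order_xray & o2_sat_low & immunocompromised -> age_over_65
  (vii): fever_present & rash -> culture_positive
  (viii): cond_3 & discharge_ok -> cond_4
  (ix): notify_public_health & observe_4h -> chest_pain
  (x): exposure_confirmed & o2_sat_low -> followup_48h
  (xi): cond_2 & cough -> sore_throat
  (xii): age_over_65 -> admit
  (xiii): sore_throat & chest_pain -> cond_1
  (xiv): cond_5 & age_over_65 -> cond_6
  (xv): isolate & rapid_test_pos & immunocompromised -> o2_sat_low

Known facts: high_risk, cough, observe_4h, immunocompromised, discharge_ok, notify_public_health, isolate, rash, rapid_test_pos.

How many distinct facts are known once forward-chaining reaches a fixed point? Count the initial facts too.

Round 1 fires (v), (ix), (xv), giving order_xray, chest_pain, o2_sat_low.
Round 2 fires (i), (vi), giving order_pcr, age_over_65.
Round 3 fires (ii), (iv), (xii), giving start_antiviral, sore_throat, admit.
Round 4 fires (iii), (xiii), giving hydration_advised, cond_1.
Closure: {admit, age_over_65, chest_pain, cond_1, cough, discharge_ok, high_risk, hydration_advised, immunocompromised, isolate, notify_public_health, o2_sat_low, observe_4h, order_pcr, order_xray, rapid_test_pos, rash, sore_throat, start_antiviral} — 19 facts.

19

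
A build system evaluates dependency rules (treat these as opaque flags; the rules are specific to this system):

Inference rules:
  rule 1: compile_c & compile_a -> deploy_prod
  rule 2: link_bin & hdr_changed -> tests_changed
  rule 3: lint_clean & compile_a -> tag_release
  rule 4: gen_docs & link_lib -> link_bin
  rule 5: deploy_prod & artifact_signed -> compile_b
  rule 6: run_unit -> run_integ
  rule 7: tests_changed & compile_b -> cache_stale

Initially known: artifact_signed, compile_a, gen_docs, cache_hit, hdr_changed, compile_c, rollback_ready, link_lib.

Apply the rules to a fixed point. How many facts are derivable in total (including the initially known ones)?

Round 1 fires rule 1, rule 4, giving deploy_prod, link_bin.
Round 2 fires rule 2, rule 5, giving tests_changed, compile_b.
Round 3 fires rule 7, giving cache_stale.
Closure: {artifact_signed, cache_hit, cache_stale, compile_a, compile_b, compile_c, deploy_prod, gen_docs, hdr_changed, link_bin, link_lib, rollback_ready, tests_changed} — 13 facts.

13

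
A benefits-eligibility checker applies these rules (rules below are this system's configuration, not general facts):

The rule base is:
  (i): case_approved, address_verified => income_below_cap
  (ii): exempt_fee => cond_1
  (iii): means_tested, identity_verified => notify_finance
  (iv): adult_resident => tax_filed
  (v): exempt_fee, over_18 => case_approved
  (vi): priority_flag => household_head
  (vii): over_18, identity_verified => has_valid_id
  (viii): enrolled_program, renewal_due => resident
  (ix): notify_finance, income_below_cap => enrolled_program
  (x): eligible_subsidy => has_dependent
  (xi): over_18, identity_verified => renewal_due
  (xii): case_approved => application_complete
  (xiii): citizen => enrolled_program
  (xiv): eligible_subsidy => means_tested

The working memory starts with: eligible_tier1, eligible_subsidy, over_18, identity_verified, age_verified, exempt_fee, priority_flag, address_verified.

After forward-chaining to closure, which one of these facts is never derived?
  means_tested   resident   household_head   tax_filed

tax_filed

[1] (ii) [exempt_fee => cond_1]; (v) [exempt_fee, over_18 => case_approved]; (vi) [priority_flag => household_head]; (vii) [over_18, identity_verified => has_valid_id]; (x) [eligible_subsidy => has_dependent]; (xi) [over_18, identity_verified => renewal_due]; (xiv) [eligible_subsidy => means_tested]. ⇒ new: cond_1, case_approved, household_head, has_valid_id, has_dependent, renewal_due, means_tested.
[2] (i) [case_approved, address_verified => income_below_cap]; (iii) [means_tested, identity_verified => notify_finance]; (xii) [case_approved => application_complete]. ⇒ new: income_below_cap, notify_finance, application_complete.
[3] (ix) [notify_finance, income_below_cap => enrolled_program]. ⇒ new: enrolled_program.
[4] (viii) [enrolled_program, renewal_due => resident]. ⇒ new: resident.
Derived: resident (round 4), household_head (round 1), means_tested (round 1). tax_filed never appears in any round.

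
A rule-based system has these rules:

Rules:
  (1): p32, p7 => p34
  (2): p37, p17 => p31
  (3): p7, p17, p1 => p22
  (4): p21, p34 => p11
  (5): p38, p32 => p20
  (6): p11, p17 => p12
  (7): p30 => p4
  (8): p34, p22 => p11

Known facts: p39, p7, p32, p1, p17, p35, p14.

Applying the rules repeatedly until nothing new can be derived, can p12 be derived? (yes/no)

yes

Round 1: (1) [p32, p7 => p34]; (3) [p7, p17, p1 => p22]. New: p34, p22.
Round 2: (8) [p34, p22 => p11]. New: p11.
Round 3: (6) [p11, p17 => p12]. New: p12.
p12 appears in round 3, so it is derivable.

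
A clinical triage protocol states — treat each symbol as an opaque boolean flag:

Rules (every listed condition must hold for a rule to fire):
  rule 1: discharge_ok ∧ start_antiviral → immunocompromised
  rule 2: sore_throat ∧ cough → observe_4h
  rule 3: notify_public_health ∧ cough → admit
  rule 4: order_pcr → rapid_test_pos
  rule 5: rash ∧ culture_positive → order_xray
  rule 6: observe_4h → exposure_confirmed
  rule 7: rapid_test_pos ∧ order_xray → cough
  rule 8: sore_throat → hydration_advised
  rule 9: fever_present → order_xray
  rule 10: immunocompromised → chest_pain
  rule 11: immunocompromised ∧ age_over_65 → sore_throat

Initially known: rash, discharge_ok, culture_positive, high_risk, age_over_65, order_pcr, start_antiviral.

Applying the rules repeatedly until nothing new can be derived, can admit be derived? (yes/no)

Round 1 — rule 1, rule 4, rule 5, derive immunocompromised, rapid_test_pos, order_xray.
Round 2 — rule 7, rule 10, rule 11, derive cough, chest_pain, sore_throat.
Round 3 — rule 2, rule 8, derive observe_4h, hydration_advised.
Round 4 — rule 6, derive exposure_confirmed.
Fixed point reached. admit is concluded only by rule 3; rule 3 needs notify_public_health (never derived).

no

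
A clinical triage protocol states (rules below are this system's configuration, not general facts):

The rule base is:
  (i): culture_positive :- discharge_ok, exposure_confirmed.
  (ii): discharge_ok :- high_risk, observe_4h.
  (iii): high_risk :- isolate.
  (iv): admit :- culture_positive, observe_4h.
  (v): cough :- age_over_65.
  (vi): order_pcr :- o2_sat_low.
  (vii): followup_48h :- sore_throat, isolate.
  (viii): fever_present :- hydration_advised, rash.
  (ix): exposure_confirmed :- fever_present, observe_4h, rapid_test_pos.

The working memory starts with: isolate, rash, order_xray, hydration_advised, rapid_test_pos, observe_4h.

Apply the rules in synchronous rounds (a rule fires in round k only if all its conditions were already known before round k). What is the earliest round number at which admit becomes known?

[1] (iii) [high_risk :- isolate.]; (viii) [fever_present :- hydration_advised, rash.]. ⇒ new: high_risk, fever_present.
[2] (ii) [discharge_ok :- high_risk, observe_4h.]; (ix) [exposure_confirmed :- fever_present, observe_4h, rapid_test_pos.]. ⇒ new: discharge_ok, exposure_confirmed.
[3] (i) [culture_positive :- discharge_ok, exposure_confirmed.]. ⇒ new: culture_positive.
[4] (iv) [admit :- culture_positive, observe_4h.]. ⇒ new: admit.
admit first appears in round 4.

4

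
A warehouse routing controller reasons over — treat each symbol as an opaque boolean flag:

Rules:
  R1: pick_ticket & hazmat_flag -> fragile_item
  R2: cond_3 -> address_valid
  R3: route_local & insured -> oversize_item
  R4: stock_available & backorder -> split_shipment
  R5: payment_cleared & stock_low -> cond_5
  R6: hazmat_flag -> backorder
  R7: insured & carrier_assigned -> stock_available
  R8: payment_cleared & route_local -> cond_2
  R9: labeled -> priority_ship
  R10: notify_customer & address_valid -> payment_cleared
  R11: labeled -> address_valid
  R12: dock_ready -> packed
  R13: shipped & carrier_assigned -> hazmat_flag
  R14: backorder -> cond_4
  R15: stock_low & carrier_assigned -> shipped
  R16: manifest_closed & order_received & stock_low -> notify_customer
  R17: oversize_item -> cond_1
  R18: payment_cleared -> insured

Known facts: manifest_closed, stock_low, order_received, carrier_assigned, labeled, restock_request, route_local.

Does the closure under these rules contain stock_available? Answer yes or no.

yes

[1] R9 [labeled -> priority_ship]; R11 [labeled -> address_valid]; R15 [stock_low & carrier_assigned -> shipped]; R16 [manifest_closed & order_received & stock_low -> notify_customer]. ⇒ new: priority_ship, address_valid, shipped, notify_customer.
[2] R10 [notify_customer & address_valid -> payment_cleared]; R13 [shipped & carrier_assigned -> hazmat_flag]. ⇒ new: payment_cleared, hazmat_flag.
[3] R5 [payment_cleared & stock_low -> cond_5]; R6 [hazmat_flag -> backorder]; R8 [payment_cleared & route_local -> cond_2]; R18 [payment_cleared -> insured]. ⇒ new: cond_5, backorder, cond_2, insured.
[4] R3 [route_local & insured -> oversize_item]; R7 [insured & carrier_assigned -> stock_available]; R14 [backorder -> cond_4]. ⇒ new: oversize_item, stock_available, cond_4.
[5] R4 [stock_available & backorder -> split_shipment]; R17 [oversize_item -> cond_1]. ⇒ new: split_shipment, cond_1.
stock_available appears in round 4, so it is derivable.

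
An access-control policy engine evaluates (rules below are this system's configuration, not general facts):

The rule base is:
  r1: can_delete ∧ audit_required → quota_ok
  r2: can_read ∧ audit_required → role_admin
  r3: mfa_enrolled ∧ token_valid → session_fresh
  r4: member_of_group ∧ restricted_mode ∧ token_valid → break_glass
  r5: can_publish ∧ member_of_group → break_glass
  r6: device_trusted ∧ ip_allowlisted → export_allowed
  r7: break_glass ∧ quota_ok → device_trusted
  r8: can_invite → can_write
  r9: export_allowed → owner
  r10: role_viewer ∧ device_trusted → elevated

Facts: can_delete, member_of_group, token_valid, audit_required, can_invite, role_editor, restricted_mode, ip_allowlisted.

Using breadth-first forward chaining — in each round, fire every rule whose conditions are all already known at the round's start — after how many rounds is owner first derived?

4

Round 1: r1 [can_delete ∧ audit_required → quota_ok]; r4 [member_of_group ∧ restricted_mode ∧ token_valid → break_glass]; r8 [can_invite → can_write]. New: quota_ok, break_glass, can_write.
Round 2: r7 [break_glass ∧ quota_ok → device_trusted]. New: device_trusted.
Round 3: r6 [device_trusted ∧ ip_allowlisted → export_allowed]. New: export_allowed.
Round 4: r9 [export_allowed → owner]. New: owner.
owner first appears in round 4.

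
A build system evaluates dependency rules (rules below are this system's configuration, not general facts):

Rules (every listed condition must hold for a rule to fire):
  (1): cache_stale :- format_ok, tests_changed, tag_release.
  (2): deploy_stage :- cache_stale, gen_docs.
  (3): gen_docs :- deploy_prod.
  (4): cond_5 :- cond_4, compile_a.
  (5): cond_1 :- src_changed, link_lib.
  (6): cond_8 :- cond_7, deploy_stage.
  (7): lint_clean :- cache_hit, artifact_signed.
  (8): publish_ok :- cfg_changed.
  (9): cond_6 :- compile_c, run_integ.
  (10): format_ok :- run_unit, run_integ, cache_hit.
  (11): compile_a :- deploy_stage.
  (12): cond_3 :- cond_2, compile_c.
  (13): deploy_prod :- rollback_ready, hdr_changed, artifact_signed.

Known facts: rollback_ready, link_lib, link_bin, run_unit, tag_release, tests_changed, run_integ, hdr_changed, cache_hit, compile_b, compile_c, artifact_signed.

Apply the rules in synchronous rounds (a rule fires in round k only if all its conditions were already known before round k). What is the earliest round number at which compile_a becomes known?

[1] (7) [lint_clean :- cache_hit, artifact_signed.]; (9) [cond_6 :- compile_c, run_integ.]; (10) [format_ok :- run_unit, run_integ, cache_hit.]; (13) [deploy_prod :- rollback_ready, hdr_changed, artifact_signed.]. ⇒ new: lint_clean, cond_6, format_ok, deploy_prod.
[2] (1) [cache_stale :- format_ok, tests_changed, tag_release.]; (3) [gen_docs :- deploy_prod.]. ⇒ new: cache_stale, gen_docs.
[3] (2) [deploy_stage :- cache_stale, gen_docs.]. ⇒ new: deploy_stage.
[4] (11) [compile_a :- deploy_stage.]. ⇒ new: compile_a.
compile_a first appears in round 4.

4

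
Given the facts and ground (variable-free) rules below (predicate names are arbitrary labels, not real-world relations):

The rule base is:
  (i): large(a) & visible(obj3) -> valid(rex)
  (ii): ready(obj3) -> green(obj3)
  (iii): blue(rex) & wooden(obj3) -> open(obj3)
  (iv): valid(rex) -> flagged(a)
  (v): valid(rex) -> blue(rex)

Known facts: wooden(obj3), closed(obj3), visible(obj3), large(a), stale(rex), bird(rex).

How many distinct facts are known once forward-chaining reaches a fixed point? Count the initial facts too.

Round 1: (i) [large(a) & visible(obj3) -> valid(rex)]. New: valid(rex).
Round 2: (iv) [valid(rex) -> flagged(a)]; (v) [valid(rex) -> blue(rex)]. New: flagged(a), blue(rex).
Round 3: (iii) [blue(rex) & wooden(obj3) -> open(obj3)]. New: open(obj3).
Closure: {bird(rex), blue(rex), closed(obj3), flagged(a), large(a), open(obj3), stale(rex), valid(rex), visible(obj3), wooden(obj3)} — 10 facts.

10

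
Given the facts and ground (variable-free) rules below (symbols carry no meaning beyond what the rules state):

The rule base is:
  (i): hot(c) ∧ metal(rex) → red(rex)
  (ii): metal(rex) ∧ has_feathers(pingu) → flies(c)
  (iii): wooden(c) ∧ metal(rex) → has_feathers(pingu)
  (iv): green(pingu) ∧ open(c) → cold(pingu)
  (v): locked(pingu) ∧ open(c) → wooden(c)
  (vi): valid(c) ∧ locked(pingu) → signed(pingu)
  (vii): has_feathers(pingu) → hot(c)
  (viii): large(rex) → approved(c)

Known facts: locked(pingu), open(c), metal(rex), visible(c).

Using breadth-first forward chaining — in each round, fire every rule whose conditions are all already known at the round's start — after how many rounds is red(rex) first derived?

4

[1] (v) [locked(pingu) ∧ open(c) → wooden(c)]. ⇒ new: wooden(c).
[2] (iii) [wooden(c) ∧ metal(rex) → has_feathers(pingu)]. ⇒ new: has_feathers(pingu).
[3] (ii) [metal(rex) ∧ has_feathers(pingu) → flies(c)]; (vii) [has_feathers(pingu) → hot(c)]. ⇒ new: flies(c), hot(c).
[4] (i) [hot(c) ∧ metal(rex) → red(rex)]. ⇒ new: red(rex).
red(rex) first appears in round 4.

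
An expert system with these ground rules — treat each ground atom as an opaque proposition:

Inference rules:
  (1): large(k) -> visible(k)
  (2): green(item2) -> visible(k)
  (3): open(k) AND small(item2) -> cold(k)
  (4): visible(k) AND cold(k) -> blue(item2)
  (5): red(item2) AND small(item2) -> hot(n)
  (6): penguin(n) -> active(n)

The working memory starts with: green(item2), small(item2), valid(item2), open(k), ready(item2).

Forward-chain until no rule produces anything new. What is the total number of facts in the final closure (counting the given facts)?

Round 1: (2) [green(item2) -> visible(k)]; (3) [open(k) AND small(item2) -> cold(k)]. Adds visible(k), cold(k).
Round 2: (4) [visible(k) AND cold(k) -> blue(item2)]. Adds blue(item2).
Closure: {blue(item2), cold(k), green(item2), open(k), ready(item2), small(item2), valid(item2), visible(k)} — 8 facts.

8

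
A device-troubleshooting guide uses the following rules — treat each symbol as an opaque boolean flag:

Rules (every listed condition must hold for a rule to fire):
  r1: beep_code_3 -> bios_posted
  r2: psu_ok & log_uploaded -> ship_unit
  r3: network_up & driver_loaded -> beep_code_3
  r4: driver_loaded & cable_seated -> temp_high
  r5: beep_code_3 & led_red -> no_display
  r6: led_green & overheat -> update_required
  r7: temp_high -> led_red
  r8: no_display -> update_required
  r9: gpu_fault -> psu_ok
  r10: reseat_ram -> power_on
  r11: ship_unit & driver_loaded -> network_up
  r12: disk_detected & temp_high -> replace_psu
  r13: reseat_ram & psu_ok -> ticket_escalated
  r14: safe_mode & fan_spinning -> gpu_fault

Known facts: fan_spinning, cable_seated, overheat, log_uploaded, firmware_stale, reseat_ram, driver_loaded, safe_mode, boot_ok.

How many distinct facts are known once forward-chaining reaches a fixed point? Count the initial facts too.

Round 1 fires r4, r10, r14, giving temp_high, power_on, gpu_fault.
Round 2 fires r7, r9, giving led_red, psu_ok.
Round 3 fires r2, r13, giving ship_unit, ticket_escalated.
Round 4 fires r11, giving network_up.
Round 5 fires r3, giving beep_code_3.
Round 6 fires r1, r5, giving bios_posted, no_display.
Round 7 fires r8, giving update_required.
Closure: {beep_code_3, bios_posted, boot_ok, cable_seated, driver_loaded, fan_spinning, firmware_stale, gpu_fault, led_red, log_uploaded, network_up, no_display, overheat, power_on, psu_ok, reseat_ram, safe_mode, ship_unit, temp_high, ticket_escalated, update_required} — 21 facts.

21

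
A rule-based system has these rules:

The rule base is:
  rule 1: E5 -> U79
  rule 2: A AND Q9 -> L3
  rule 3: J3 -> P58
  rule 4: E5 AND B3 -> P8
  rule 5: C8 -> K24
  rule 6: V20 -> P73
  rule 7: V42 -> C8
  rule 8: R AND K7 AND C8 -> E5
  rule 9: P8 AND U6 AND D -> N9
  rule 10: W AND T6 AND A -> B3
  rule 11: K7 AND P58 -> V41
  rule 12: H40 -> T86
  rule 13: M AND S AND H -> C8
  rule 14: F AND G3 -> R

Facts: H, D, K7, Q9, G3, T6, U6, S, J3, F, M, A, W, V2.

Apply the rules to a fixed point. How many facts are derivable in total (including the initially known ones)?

25

Round 1: rule 2 [A AND Q9 -> L3]; rule 3 [J3 -> P58]; rule 10 [W AND T6 AND A -> B3]; rule 13 [M AND S AND H -> C8]; rule 14 [F AND G3 -> R]. Adds L3, P58, B3, C8, R.
Round 2: rule 5 [C8 -> K24]; rule 8 [R AND K7 AND C8 -> E5]; rule 11 [K7 AND P58 -> V41]. Adds K24, E5, V41.
Round 3: rule 1 [E5 -> U79]; rule 4 [E5 AND B3 -> P8]. Adds U79, P8.
Round 4: rule 9 [P8 AND U6 AND D -> N9]. Adds N9.
Closure: {A, B3, C8, D, E5, F, G3, H, J3, K24, K7, L3, M, N9, P58, P8, Q9, R, S, T6, U6, U79, V2, V41, W} — 25 facts.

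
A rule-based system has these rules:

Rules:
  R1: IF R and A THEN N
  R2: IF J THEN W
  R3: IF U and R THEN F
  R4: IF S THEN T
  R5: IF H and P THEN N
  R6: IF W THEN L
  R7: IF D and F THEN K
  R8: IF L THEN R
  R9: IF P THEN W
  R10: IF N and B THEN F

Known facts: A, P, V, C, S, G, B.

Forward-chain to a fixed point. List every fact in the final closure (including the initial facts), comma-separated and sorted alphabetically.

Round 1 fires R4, R9, giving T, W.
Round 2 fires R6, giving L.
Round 3 fires R8, giving R.
Round 4 fires R1, giving N.
Round 5 fires R10, giving F.

A, B, C, F, G, L, N, P, R, S, T, V, W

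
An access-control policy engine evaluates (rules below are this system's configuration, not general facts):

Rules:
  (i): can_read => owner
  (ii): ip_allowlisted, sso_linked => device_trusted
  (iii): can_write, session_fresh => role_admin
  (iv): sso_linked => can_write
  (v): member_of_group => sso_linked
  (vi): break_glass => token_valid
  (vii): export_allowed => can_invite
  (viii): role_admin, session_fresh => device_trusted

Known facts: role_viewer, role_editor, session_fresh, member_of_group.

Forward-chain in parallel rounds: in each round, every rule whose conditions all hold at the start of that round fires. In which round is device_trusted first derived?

Round 1 — (v), derive sso_linked.
Round 2 — (iv), derive can_write.
Round 3 — (iii), derive role_admin.
Round 4 — (viii), derive device_trusted.
device_trusted first appears in round 4.

4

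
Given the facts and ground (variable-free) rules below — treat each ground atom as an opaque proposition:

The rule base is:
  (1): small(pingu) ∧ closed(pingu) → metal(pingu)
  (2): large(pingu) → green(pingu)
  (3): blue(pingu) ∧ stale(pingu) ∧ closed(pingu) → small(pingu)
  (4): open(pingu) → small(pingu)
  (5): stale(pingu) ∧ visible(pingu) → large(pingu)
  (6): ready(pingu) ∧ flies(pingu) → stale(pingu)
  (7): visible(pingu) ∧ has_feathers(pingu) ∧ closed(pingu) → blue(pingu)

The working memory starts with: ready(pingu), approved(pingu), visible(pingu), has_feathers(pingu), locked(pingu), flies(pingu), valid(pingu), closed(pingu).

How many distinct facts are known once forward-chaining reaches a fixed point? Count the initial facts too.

14

[1] (6) [ready(pingu) ∧ flies(pingu) → stale(pingu)]; (7) [visible(pingu) ∧ has_feathers(pingu) ∧ closed(pingu) → blue(pingu)]. ⇒ new: stale(pingu), blue(pingu).
[2] (3) [blue(pingu) ∧ stale(pingu) ∧ closed(pingu) → small(pingu)]; (5) [stale(pingu) ∧ visible(pingu) → large(pingu)]. ⇒ new: small(pingu), large(pingu).
[3] (1) [small(pingu) ∧ closed(pingu) → metal(pingu)]; (2) [large(pingu) → green(pingu)]. ⇒ new: metal(pingu), green(pingu).
Closure: {approved(pingu), blue(pingu), closed(pingu), flies(pingu), green(pingu), has_feathers(pingu), large(pingu), locked(pingu), metal(pingu), ready(pingu), small(pingu), stale(pingu), valid(pingu), visible(pingu)} — 14 facts.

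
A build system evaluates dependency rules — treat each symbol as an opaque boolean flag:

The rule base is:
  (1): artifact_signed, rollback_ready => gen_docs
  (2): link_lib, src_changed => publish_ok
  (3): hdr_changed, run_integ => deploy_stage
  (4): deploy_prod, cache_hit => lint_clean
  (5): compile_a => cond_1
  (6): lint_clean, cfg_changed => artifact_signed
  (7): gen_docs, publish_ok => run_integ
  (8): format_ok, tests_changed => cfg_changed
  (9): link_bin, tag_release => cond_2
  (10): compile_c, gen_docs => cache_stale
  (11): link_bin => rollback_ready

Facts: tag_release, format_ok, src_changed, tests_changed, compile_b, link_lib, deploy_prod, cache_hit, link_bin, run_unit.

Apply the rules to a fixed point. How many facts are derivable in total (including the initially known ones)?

18

Round 1 fires (2), (4), (8), (9), (11), giving publish_ok, lint_clean, cfg_changed, cond_2, rollback_ready.
Round 2 fires (6), giving artifact_signed.
Round 3 fires (1), giving gen_docs.
Round 4 fires (7), giving run_integ.
Closure: {artifact_signed, cache_hit, cfg_changed, compile_b, cond_2, deploy_prod, format_ok, gen_docs, link_bin, link_lib, lint_clean, publish_ok, rollback_ready, run_integ, run_unit, src_changed, tag_release, tests_changed} — 18 facts.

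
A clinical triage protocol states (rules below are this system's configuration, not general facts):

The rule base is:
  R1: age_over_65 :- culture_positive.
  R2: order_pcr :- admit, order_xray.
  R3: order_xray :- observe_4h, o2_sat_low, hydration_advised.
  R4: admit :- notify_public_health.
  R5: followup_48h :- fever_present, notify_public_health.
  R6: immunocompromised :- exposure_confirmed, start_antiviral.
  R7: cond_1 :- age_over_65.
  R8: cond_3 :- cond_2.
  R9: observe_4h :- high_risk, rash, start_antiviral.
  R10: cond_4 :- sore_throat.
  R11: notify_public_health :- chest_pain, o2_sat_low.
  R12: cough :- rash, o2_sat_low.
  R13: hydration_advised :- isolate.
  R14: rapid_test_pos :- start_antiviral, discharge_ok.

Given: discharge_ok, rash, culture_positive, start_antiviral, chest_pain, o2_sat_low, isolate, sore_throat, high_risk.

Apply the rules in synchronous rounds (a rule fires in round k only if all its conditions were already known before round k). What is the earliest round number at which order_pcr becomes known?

3

Round 1 fires R1, R9, R10, R11, R12, R13, R14, giving age_over_65, observe_4h, cond_4, notify_public_health, cough, hydration_advised, rapid_test_pos.
Round 2 fires R3, R4, R7, giving order_xray, admit, cond_1.
Round 3 fires R2, giving order_pcr.
order_pcr first appears in round 3.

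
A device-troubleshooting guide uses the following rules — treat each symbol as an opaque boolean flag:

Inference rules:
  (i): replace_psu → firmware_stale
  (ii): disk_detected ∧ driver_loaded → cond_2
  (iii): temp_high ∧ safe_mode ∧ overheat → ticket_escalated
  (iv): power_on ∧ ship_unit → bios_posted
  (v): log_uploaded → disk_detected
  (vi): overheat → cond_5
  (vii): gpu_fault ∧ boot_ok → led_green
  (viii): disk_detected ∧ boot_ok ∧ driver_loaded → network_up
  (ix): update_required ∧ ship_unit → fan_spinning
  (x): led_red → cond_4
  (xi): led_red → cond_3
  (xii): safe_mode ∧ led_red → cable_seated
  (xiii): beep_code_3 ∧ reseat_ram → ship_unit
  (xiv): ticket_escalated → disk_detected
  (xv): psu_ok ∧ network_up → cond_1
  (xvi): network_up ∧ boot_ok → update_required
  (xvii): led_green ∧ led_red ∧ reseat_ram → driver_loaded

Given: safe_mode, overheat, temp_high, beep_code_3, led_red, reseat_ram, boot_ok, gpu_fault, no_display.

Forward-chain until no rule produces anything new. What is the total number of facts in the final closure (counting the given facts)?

[1] (iii) [temp_high ∧ safe_mode ∧ overheat → ticket_escalated]; (vi) [overheat → cond_5]; (vii) [gpu_fault ∧ boot_ok → led_green]; (x) [led_red → cond_4]; (xi) [led_red → cond_3]; (xii) [safe_mode ∧ led_red → cable_seated]; (xiii) [beep_code_3 ∧ reseat_ram → ship_unit]. ⇒ new: ticket_escalated, cond_5, led_green, cond_4, cond_3, cable_seated, ship_unit.
[2] (xiv) [ticket_escalated → disk_detected]; (xvii) [led_green ∧ led_red ∧ reseat_ram → driver_loaded]. ⇒ new: disk_detected, driver_loaded.
[3] (ii) [disk_detected ∧ driver_loaded → cond_2]; (viii) [disk_detected ∧ boot_ok ∧ driver_loaded → network_up]. ⇒ new: cond_2, network_up.
[4] (xvi) [network_up ∧ boot_ok → update_required]. ⇒ new: update_required.
[5] (ix) [update_required ∧ ship_unit → fan_spinning]. ⇒ new: fan_spinning.
Closure: {beep_code_3, boot_ok, cable_seated, cond_2, cond_3, cond_4, cond_5, disk_detected, driver_loaded, fan_spinning, gpu_fault, led_green, led_red, network_up, no_display, overheat, reseat_ram, safe_mode, ship_unit, temp_high, ticket_escalated, update_required} — 22 facts.

22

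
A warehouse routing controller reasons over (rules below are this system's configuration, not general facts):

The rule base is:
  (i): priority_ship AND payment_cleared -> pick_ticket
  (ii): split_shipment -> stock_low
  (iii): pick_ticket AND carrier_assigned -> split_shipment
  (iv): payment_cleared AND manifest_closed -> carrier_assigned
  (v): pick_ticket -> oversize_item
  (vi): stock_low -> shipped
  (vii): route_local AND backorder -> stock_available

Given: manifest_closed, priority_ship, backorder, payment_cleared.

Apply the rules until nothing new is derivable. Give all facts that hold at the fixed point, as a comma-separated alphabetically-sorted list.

Round 1 — (i), (iv), derive pick_ticket, carrier_assigned.
Round 2 — (iii), (v), derive split_shipment, oversize_item.
Round 3 — (ii), derive stock_low.
Round 4 — (vi), derive shipped.

backorder, carrier_assigned, manifest_closed, oversize_item, payment_cleared, pick_ticket, priority_ship, shipped, split_shipment, stock_low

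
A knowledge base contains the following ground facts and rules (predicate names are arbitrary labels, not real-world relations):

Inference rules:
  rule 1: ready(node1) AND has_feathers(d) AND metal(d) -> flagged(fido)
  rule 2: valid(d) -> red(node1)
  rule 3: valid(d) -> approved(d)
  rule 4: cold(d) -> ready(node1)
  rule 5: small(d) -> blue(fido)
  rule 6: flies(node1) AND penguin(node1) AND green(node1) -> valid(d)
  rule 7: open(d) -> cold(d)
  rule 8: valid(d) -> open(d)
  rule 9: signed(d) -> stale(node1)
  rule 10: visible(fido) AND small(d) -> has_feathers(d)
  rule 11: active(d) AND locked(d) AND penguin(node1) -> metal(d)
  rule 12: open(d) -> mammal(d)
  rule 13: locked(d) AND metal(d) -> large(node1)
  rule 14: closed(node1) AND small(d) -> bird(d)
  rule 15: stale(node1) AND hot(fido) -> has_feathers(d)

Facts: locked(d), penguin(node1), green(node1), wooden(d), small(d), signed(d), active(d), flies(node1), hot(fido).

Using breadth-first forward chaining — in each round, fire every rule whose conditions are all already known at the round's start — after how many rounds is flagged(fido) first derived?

5

Round 1 — rule 5, rule 6, rule 9, rule 11, derive blue(fido), valid(d), stale(node1), metal(d).
Round 2 — rule 2, rule 3, rule 8, rule 13, rule 15, derive red(node1), approved(d), open(d), large(node1), has_feathers(d).
Round 3 — rule 7, rule 12, derive cold(d), mammal(d).
Round 4 — rule 4, derive ready(node1).
Round 5 — rule 1, derive flagged(fido).
flagged(fido) first appears in round 5.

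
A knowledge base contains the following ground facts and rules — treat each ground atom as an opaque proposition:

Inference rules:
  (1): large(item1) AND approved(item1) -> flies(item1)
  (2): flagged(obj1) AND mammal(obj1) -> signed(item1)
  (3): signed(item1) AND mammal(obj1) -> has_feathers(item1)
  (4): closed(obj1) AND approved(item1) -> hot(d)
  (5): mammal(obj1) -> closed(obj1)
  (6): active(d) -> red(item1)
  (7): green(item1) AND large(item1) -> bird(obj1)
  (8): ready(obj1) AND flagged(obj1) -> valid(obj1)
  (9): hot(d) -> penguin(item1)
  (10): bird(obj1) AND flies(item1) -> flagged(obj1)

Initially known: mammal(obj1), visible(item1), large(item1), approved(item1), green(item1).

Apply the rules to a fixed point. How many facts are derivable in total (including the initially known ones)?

[1] (1) [large(item1) AND approved(item1) -> flies(item1)]; (5) [mammal(obj1) -> closed(obj1)]; (7) [green(item1) AND large(item1) -> bird(obj1)]. ⇒ new: flies(item1), closed(obj1), bird(obj1).
[2] (4) [closed(obj1) AND approved(item1) -> hot(d)]; (10) [bird(obj1) AND flies(item1) -> flagged(obj1)]. ⇒ new: hot(d), flagged(obj1).
[3] (2) [flagged(obj1) AND mammal(obj1) -> signed(item1)]; (9) [hot(d) -> penguin(item1)]. ⇒ new: signed(item1), penguin(item1).
[4] (3) [signed(item1) AND mammal(obj1) -> has_feathers(item1)]. ⇒ new: has_feathers(item1).
Closure: {approved(item1), bird(obj1), closed(obj1), flagged(obj1), flies(item1), green(item1), has_feathers(item1), hot(d), large(item1), mammal(obj1), penguin(item1), signed(item1), visible(item1)} — 13 facts.

13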